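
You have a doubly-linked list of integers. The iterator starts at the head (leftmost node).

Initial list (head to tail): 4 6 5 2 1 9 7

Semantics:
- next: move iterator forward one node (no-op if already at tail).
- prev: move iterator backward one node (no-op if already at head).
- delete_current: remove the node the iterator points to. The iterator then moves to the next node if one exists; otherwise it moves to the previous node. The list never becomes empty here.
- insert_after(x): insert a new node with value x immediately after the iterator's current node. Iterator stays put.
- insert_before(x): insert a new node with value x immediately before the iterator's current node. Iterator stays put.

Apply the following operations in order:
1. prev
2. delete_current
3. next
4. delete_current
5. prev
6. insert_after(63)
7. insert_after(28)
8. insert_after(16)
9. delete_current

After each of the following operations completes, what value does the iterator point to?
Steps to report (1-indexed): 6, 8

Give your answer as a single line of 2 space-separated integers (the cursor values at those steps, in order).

After 1 (prev): list=[4, 6, 5, 2, 1, 9, 7] cursor@4
After 2 (delete_current): list=[6, 5, 2, 1, 9, 7] cursor@6
After 3 (next): list=[6, 5, 2, 1, 9, 7] cursor@5
After 4 (delete_current): list=[6, 2, 1, 9, 7] cursor@2
After 5 (prev): list=[6, 2, 1, 9, 7] cursor@6
After 6 (insert_after(63)): list=[6, 63, 2, 1, 9, 7] cursor@6
After 7 (insert_after(28)): list=[6, 28, 63, 2, 1, 9, 7] cursor@6
After 8 (insert_after(16)): list=[6, 16, 28, 63, 2, 1, 9, 7] cursor@6
After 9 (delete_current): list=[16, 28, 63, 2, 1, 9, 7] cursor@16

Answer: 6 6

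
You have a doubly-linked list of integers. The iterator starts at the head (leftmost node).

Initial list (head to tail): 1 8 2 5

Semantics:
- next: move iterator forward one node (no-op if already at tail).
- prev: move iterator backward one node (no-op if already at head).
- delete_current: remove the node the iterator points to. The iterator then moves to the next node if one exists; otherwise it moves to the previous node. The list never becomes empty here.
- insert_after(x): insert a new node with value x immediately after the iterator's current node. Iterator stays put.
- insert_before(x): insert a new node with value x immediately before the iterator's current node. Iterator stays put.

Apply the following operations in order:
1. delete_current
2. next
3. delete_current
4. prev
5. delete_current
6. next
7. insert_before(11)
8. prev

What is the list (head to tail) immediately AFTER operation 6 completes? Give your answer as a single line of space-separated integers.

After 1 (delete_current): list=[8, 2, 5] cursor@8
After 2 (next): list=[8, 2, 5] cursor@2
After 3 (delete_current): list=[8, 5] cursor@5
After 4 (prev): list=[8, 5] cursor@8
After 5 (delete_current): list=[5] cursor@5
After 6 (next): list=[5] cursor@5

Answer: 5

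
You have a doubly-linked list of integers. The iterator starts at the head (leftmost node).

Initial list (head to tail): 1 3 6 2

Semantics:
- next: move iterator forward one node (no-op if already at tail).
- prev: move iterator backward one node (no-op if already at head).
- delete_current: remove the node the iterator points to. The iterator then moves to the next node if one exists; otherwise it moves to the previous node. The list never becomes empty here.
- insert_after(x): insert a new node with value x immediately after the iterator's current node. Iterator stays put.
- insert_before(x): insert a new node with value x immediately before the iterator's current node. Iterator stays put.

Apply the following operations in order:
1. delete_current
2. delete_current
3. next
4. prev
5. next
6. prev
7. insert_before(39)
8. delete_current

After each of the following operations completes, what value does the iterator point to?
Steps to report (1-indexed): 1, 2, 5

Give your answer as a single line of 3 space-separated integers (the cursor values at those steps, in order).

After 1 (delete_current): list=[3, 6, 2] cursor@3
After 2 (delete_current): list=[6, 2] cursor@6
After 3 (next): list=[6, 2] cursor@2
After 4 (prev): list=[6, 2] cursor@6
After 5 (next): list=[6, 2] cursor@2
After 6 (prev): list=[6, 2] cursor@6
After 7 (insert_before(39)): list=[39, 6, 2] cursor@6
After 8 (delete_current): list=[39, 2] cursor@2

Answer: 3 6 2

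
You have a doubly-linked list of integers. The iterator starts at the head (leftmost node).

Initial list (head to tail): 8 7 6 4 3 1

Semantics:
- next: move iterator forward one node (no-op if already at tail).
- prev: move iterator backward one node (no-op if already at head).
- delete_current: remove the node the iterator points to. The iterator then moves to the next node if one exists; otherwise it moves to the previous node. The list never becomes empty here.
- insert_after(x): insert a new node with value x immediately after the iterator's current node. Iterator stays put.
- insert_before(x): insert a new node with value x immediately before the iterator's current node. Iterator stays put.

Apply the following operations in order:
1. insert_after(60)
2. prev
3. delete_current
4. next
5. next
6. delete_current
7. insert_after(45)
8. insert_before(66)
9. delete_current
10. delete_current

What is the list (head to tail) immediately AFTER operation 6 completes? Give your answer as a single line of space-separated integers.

Answer: 60 7 4 3 1

Derivation:
After 1 (insert_after(60)): list=[8, 60, 7, 6, 4, 3, 1] cursor@8
After 2 (prev): list=[8, 60, 7, 6, 4, 3, 1] cursor@8
After 3 (delete_current): list=[60, 7, 6, 4, 3, 1] cursor@60
After 4 (next): list=[60, 7, 6, 4, 3, 1] cursor@7
After 5 (next): list=[60, 7, 6, 4, 3, 1] cursor@6
After 6 (delete_current): list=[60, 7, 4, 3, 1] cursor@4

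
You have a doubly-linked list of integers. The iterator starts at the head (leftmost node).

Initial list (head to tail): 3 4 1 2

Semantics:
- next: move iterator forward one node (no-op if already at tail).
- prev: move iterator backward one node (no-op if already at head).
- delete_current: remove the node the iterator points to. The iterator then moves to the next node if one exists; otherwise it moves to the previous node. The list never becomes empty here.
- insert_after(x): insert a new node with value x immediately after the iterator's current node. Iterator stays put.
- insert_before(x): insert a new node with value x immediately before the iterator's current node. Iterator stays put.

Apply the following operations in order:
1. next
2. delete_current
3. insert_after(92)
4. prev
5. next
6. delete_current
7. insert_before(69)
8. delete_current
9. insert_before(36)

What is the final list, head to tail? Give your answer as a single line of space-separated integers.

Answer: 3 69 36 2

Derivation:
After 1 (next): list=[3, 4, 1, 2] cursor@4
After 2 (delete_current): list=[3, 1, 2] cursor@1
After 3 (insert_after(92)): list=[3, 1, 92, 2] cursor@1
After 4 (prev): list=[3, 1, 92, 2] cursor@3
After 5 (next): list=[3, 1, 92, 2] cursor@1
After 6 (delete_current): list=[3, 92, 2] cursor@92
After 7 (insert_before(69)): list=[3, 69, 92, 2] cursor@92
After 8 (delete_current): list=[3, 69, 2] cursor@2
After 9 (insert_before(36)): list=[3, 69, 36, 2] cursor@2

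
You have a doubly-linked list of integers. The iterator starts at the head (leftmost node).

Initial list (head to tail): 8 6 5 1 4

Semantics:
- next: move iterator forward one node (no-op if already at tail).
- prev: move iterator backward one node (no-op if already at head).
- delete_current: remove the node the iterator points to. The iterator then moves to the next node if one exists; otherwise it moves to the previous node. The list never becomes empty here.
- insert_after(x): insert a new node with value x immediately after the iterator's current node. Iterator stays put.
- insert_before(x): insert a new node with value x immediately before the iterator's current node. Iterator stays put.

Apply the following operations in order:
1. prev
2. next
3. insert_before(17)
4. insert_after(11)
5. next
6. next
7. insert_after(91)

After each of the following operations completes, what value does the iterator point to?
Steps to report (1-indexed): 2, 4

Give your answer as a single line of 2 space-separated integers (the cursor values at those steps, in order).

Answer: 6 6

Derivation:
After 1 (prev): list=[8, 6, 5, 1, 4] cursor@8
After 2 (next): list=[8, 6, 5, 1, 4] cursor@6
After 3 (insert_before(17)): list=[8, 17, 6, 5, 1, 4] cursor@6
After 4 (insert_after(11)): list=[8, 17, 6, 11, 5, 1, 4] cursor@6
After 5 (next): list=[8, 17, 6, 11, 5, 1, 4] cursor@11
After 6 (next): list=[8, 17, 6, 11, 5, 1, 4] cursor@5
After 7 (insert_after(91)): list=[8, 17, 6, 11, 5, 91, 1, 4] cursor@5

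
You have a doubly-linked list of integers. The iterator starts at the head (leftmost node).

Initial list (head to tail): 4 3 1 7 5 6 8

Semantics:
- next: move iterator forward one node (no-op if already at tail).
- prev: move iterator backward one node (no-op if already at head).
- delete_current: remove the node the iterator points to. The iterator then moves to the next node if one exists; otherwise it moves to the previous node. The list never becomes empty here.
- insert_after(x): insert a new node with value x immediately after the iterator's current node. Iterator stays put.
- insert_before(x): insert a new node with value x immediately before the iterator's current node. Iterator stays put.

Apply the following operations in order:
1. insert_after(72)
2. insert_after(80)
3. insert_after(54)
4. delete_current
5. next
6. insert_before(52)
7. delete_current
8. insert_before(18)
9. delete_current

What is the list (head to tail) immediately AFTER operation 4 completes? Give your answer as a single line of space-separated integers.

After 1 (insert_after(72)): list=[4, 72, 3, 1, 7, 5, 6, 8] cursor@4
After 2 (insert_after(80)): list=[4, 80, 72, 3, 1, 7, 5, 6, 8] cursor@4
After 3 (insert_after(54)): list=[4, 54, 80, 72, 3, 1, 7, 5, 6, 8] cursor@4
After 4 (delete_current): list=[54, 80, 72, 3, 1, 7, 5, 6, 8] cursor@54

Answer: 54 80 72 3 1 7 5 6 8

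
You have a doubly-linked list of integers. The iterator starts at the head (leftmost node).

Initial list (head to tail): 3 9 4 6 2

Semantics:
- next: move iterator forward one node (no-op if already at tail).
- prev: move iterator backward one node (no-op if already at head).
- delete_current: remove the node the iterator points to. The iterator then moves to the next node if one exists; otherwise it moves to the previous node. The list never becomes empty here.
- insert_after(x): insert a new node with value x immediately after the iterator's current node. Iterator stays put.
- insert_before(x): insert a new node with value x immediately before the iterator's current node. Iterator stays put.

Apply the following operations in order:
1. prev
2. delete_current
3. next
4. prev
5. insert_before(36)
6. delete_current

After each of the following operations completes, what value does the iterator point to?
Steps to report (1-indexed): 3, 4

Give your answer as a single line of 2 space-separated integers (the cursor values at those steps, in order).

After 1 (prev): list=[3, 9, 4, 6, 2] cursor@3
After 2 (delete_current): list=[9, 4, 6, 2] cursor@9
After 3 (next): list=[9, 4, 6, 2] cursor@4
After 4 (prev): list=[9, 4, 6, 2] cursor@9
After 5 (insert_before(36)): list=[36, 9, 4, 6, 2] cursor@9
After 6 (delete_current): list=[36, 4, 6, 2] cursor@4

Answer: 4 9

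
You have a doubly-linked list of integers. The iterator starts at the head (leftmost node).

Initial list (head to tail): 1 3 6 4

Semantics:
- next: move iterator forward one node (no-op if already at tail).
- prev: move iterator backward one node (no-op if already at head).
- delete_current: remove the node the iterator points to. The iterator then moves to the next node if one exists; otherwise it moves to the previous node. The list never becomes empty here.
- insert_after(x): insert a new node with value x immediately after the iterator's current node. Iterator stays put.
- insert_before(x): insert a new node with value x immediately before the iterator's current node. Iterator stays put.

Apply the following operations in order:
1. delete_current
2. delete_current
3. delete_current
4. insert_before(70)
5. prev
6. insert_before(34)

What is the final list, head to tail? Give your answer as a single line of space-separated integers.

After 1 (delete_current): list=[3, 6, 4] cursor@3
After 2 (delete_current): list=[6, 4] cursor@6
After 3 (delete_current): list=[4] cursor@4
After 4 (insert_before(70)): list=[70, 4] cursor@4
After 5 (prev): list=[70, 4] cursor@70
After 6 (insert_before(34)): list=[34, 70, 4] cursor@70

Answer: 34 70 4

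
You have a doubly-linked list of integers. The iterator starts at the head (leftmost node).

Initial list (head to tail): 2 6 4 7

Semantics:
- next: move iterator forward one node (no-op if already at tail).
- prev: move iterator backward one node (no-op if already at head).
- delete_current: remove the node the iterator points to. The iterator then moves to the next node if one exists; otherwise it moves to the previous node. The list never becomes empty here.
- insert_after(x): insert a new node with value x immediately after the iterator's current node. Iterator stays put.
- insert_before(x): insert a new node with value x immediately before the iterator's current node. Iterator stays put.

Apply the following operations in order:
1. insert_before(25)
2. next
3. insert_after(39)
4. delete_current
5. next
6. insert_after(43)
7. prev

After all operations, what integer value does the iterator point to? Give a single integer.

After 1 (insert_before(25)): list=[25, 2, 6, 4, 7] cursor@2
After 2 (next): list=[25, 2, 6, 4, 7] cursor@6
After 3 (insert_after(39)): list=[25, 2, 6, 39, 4, 7] cursor@6
After 4 (delete_current): list=[25, 2, 39, 4, 7] cursor@39
After 5 (next): list=[25, 2, 39, 4, 7] cursor@4
After 6 (insert_after(43)): list=[25, 2, 39, 4, 43, 7] cursor@4
After 7 (prev): list=[25, 2, 39, 4, 43, 7] cursor@39

Answer: 39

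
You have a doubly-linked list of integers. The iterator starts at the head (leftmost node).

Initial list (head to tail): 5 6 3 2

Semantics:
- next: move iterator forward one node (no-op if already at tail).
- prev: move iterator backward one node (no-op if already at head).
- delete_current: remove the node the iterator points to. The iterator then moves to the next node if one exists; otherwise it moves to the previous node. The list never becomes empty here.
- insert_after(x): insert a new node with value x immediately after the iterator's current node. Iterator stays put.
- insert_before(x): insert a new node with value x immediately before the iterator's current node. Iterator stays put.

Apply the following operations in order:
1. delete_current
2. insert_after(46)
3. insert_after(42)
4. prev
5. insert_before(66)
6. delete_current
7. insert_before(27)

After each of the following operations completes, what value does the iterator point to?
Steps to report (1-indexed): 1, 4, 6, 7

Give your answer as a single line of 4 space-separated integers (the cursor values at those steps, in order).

Answer: 6 6 42 42

Derivation:
After 1 (delete_current): list=[6, 3, 2] cursor@6
After 2 (insert_after(46)): list=[6, 46, 3, 2] cursor@6
After 3 (insert_after(42)): list=[6, 42, 46, 3, 2] cursor@6
After 4 (prev): list=[6, 42, 46, 3, 2] cursor@6
After 5 (insert_before(66)): list=[66, 6, 42, 46, 3, 2] cursor@6
After 6 (delete_current): list=[66, 42, 46, 3, 2] cursor@42
After 7 (insert_before(27)): list=[66, 27, 42, 46, 3, 2] cursor@42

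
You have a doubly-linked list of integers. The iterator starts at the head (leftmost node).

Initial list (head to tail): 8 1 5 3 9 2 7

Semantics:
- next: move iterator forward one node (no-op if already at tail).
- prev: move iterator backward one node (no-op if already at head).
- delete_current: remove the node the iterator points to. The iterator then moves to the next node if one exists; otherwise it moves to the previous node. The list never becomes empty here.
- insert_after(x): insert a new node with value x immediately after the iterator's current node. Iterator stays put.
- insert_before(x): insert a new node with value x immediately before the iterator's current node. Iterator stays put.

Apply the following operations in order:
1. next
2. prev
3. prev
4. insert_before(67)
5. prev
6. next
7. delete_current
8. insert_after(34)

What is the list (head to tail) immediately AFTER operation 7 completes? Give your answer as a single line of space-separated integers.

After 1 (next): list=[8, 1, 5, 3, 9, 2, 7] cursor@1
After 2 (prev): list=[8, 1, 5, 3, 9, 2, 7] cursor@8
After 3 (prev): list=[8, 1, 5, 3, 9, 2, 7] cursor@8
After 4 (insert_before(67)): list=[67, 8, 1, 5, 3, 9, 2, 7] cursor@8
After 5 (prev): list=[67, 8, 1, 5, 3, 9, 2, 7] cursor@67
After 6 (next): list=[67, 8, 1, 5, 3, 9, 2, 7] cursor@8
After 7 (delete_current): list=[67, 1, 5, 3, 9, 2, 7] cursor@1

Answer: 67 1 5 3 9 2 7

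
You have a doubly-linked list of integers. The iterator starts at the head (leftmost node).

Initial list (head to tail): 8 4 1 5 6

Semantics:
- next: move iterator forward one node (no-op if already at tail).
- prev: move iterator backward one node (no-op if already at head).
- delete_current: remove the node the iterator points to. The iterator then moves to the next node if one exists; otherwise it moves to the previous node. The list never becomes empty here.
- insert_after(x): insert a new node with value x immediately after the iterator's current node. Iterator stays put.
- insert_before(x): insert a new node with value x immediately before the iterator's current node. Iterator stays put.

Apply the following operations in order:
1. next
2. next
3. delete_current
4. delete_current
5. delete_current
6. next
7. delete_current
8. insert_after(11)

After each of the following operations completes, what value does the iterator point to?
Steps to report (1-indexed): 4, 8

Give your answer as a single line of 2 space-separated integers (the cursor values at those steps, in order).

Answer: 6 8

Derivation:
After 1 (next): list=[8, 4, 1, 5, 6] cursor@4
After 2 (next): list=[8, 4, 1, 5, 6] cursor@1
After 3 (delete_current): list=[8, 4, 5, 6] cursor@5
After 4 (delete_current): list=[8, 4, 6] cursor@6
After 5 (delete_current): list=[8, 4] cursor@4
After 6 (next): list=[8, 4] cursor@4
After 7 (delete_current): list=[8] cursor@8
After 8 (insert_after(11)): list=[8, 11] cursor@8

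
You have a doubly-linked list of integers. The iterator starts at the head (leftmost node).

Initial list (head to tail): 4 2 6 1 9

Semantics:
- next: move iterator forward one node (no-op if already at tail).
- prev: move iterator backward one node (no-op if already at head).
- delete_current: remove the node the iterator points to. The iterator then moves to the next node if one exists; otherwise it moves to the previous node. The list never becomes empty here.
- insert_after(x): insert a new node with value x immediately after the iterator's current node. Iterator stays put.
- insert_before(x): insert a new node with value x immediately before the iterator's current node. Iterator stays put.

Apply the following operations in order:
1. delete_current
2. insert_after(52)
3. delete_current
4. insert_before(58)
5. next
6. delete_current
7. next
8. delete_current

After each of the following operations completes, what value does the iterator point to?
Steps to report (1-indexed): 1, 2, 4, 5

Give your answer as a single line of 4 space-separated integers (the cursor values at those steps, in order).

Answer: 2 2 52 6

Derivation:
After 1 (delete_current): list=[2, 6, 1, 9] cursor@2
After 2 (insert_after(52)): list=[2, 52, 6, 1, 9] cursor@2
After 3 (delete_current): list=[52, 6, 1, 9] cursor@52
After 4 (insert_before(58)): list=[58, 52, 6, 1, 9] cursor@52
After 5 (next): list=[58, 52, 6, 1, 9] cursor@6
After 6 (delete_current): list=[58, 52, 1, 9] cursor@1
After 7 (next): list=[58, 52, 1, 9] cursor@9
After 8 (delete_current): list=[58, 52, 1] cursor@1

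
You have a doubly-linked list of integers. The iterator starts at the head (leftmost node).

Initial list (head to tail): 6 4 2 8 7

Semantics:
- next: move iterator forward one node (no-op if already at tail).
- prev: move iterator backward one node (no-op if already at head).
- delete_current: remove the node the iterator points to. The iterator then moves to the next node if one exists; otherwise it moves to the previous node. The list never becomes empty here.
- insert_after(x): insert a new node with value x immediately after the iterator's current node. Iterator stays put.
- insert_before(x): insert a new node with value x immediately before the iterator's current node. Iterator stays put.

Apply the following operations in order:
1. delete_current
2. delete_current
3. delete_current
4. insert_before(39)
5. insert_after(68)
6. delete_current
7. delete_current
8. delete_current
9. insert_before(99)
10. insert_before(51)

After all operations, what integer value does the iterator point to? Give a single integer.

After 1 (delete_current): list=[4, 2, 8, 7] cursor@4
After 2 (delete_current): list=[2, 8, 7] cursor@2
After 3 (delete_current): list=[8, 7] cursor@8
After 4 (insert_before(39)): list=[39, 8, 7] cursor@8
After 5 (insert_after(68)): list=[39, 8, 68, 7] cursor@8
After 6 (delete_current): list=[39, 68, 7] cursor@68
After 7 (delete_current): list=[39, 7] cursor@7
After 8 (delete_current): list=[39] cursor@39
After 9 (insert_before(99)): list=[99, 39] cursor@39
After 10 (insert_before(51)): list=[99, 51, 39] cursor@39

Answer: 39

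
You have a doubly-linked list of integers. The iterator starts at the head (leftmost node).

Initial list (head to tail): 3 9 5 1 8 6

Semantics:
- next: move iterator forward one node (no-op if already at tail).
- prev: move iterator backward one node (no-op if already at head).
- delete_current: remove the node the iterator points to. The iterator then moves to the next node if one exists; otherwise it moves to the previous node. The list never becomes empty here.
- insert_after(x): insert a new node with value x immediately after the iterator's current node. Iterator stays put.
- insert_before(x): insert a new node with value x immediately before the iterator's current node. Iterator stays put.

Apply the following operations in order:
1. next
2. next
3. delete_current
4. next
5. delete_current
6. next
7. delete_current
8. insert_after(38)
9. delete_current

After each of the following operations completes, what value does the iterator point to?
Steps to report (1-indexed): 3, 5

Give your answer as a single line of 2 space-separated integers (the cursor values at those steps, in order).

After 1 (next): list=[3, 9, 5, 1, 8, 6] cursor@9
After 2 (next): list=[3, 9, 5, 1, 8, 6] cursor@5
After 3 (delete_current): list=[3, 9, 1, 8, 6] cursor@1
After 4 (next): list=[3, 9, 1, 8, 6] cursor@8
After 5 (delete_current): list=[3, 9, 1, 6] cursor@6
After 6 (next): list=[3, 9, 1, 6] cursor@6
After 7 (delete_current): list=[3, 9, 1] cursor@1
After 8 (insert_after(38)): list=[3, 9, 1, 38] cursor@1
After 9 (delete_current): list=[3, 9, 38] cursor@38

Answer: 1 6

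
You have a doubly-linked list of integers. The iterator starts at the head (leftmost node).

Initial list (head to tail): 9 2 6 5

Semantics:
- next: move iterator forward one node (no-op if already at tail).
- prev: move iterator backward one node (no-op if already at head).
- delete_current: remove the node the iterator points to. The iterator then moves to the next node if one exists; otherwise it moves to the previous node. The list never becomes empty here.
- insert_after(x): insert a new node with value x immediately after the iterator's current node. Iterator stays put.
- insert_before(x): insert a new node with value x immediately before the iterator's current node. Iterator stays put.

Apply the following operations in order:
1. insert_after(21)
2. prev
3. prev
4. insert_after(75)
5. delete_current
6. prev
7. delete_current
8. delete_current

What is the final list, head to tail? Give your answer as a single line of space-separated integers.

After 1 (insert_after(21)): list=[9, 21, 2, 6, 5] cursor@9
After 2 (prev): list=[9, 21, 2, 6, 5] cursor@9
After 3 (prev): list=[9, 21, 2, 6, 5] cursor@9
After 4 (insert_after(75)): list=[9, 75, 21, 2, 6, 5] cursor@9
After 5 (delete_current): list=[75, 21, 2, 6, 5] cursor@75
After 6 (prev): list=[75, 21, 2, 6, 5] cursor@75
After 7 (delete_current): list=[21, 2, 6, 5] cursor@21
After 8 (delete_current): list=[2, 6, 5] cursor@2

Answer: 2 6 5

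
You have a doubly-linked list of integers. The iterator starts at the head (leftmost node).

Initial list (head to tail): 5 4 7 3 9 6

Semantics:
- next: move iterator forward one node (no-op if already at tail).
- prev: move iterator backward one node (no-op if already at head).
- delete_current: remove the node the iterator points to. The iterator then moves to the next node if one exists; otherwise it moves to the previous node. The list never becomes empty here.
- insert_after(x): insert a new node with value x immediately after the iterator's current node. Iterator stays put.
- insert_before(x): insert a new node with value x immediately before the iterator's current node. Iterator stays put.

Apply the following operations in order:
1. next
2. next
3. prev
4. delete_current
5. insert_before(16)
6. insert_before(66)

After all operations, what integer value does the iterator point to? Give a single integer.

After 1 (next): list=[5, 4, 7, 3, 9, 6] cursor@4
After 2 (next): list=[5, 4, 7, 3, 9, 6] cursor@7
After 3 (prev): list=[5, 4, 7, 3, 9, 6] cursor@4
After 4 (delete_current): list=[5, 7, 3, 9, 6] cursor@7
After 5 (insert_before(16)): list=[5, 16, 7, 3, 9, 6] cursor@7
After 6 (insert_before(66)): list=[5, 16, 66, 7, 3, 9, 6] cursor@7

Answer: 7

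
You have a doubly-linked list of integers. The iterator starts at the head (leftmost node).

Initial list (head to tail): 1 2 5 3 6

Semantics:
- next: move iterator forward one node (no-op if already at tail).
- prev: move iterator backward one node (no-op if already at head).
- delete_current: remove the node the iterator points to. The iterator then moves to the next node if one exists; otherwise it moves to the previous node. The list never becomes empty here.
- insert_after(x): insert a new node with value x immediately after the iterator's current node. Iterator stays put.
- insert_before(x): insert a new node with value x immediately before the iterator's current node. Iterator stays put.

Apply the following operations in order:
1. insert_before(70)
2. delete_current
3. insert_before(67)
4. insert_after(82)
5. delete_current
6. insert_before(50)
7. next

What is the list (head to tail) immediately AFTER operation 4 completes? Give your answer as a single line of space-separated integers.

After 1 (insert_before(70)): list=[70, 1, 2, 5, 3, 6] cursor@1
After 2 (delete_current): list=[70, 2, 5, 3, 6] cursor@2
After 3 (insert_before(67)): list=[70, 67, 2, 5, 3, 6] cursor@2
After 4 (insert_after(82)): list=[70, 67, 2, 82, 5, 3, 6] cursor@2

Answer: 70 67 2 82 5 3 6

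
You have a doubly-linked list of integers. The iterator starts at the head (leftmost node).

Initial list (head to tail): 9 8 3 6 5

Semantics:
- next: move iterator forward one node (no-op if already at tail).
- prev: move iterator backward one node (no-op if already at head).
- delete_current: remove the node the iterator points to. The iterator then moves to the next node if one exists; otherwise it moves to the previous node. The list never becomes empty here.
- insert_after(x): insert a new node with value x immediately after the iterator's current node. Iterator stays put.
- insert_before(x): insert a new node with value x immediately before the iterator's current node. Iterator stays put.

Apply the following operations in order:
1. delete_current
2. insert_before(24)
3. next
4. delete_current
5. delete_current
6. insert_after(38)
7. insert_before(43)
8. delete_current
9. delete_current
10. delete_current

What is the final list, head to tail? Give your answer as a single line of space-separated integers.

Answer: 24 8

Derivation:
After 1 (delete_current): list=[8, 3, 6, 5] cursor@8
After 2 (insert_before(24)): list=[24, 8, 3, 6, 5] cursor@8
After 3 (next): list=[24, 8, 3, 6, 5] cursor@3
After 4 (delete_current): list=[24, 8, 6, 5] cursor@6
After 5 (delete_current): list=[24, 8, 5] cursor@5
After 6 (insert_after(38)): list=[24, 8, 5, 38] cursor@5
After 7 (insert_before(43)): list=[24, 8, 43, 5, 38] cursor@5
After 8 (delete_current): list=[24, 8, 43, 38] cursor@38
After 9 (delete_current): list=[24, 8, 43] cursor@43
After 10 (delete_current): list=[24, 8] cursor@8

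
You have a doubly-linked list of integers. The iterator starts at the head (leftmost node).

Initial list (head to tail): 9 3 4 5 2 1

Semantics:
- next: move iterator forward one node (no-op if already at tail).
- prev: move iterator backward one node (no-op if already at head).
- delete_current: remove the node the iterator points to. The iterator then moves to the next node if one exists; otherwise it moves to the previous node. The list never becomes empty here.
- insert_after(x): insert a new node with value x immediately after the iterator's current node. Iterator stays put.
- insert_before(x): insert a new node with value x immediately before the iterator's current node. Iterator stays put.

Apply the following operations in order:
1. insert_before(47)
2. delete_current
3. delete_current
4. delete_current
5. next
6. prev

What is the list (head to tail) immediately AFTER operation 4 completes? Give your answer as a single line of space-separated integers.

Answer: 47 5 2 1

Derivation:
After 1 (insert_before(47)): list=[47, 9, 3, 4, 5, 2, 1] cursor@9
After 2 (delete_current): list=[47, 3, 4, 5, 2, 1] cursor@3
After 3 (delete_current): list=[47, 4, 5, 2, 1] cursor@4
After 4 (delete_current): list=[47, 5, 2, 1] cursor@5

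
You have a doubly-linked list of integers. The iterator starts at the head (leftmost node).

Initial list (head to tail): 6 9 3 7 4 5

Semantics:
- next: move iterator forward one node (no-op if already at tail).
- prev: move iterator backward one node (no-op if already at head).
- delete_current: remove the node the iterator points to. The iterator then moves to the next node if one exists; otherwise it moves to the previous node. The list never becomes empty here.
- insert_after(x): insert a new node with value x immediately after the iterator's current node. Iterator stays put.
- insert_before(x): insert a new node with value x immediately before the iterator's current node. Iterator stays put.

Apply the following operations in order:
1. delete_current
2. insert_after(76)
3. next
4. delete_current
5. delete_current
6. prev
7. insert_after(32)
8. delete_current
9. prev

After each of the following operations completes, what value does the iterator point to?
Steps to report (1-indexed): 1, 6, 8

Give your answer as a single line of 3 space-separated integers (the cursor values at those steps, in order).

After 1 (delete_current): list=[9, 3, 7, 4, 5] cursor@9
After 2 (insert_after(76)): list=[9, 76, 3, 7, 4, 5] cursor@9
After 3 (next): list=[9, 76, 3, 7, 4, 5] cursor@76
After 4 (delete_current): list=[9, 3, 7, 4, 5] cursor@3
After 5 (delete_current): list=[9, 7, 4, 5] cursor@7
After 6 (prev): list=[9, 7, 4, 5] cursor@9
After 7 (insert_after(32)): list=[9, 32, 7, 4, 5] cursor@9
After 8 (delete_current): list=[32, 7, 4, 5] cursor@32
After 9 (prev): list=[32, 7, 4, 5] cursor@32

Answer: 9 9 32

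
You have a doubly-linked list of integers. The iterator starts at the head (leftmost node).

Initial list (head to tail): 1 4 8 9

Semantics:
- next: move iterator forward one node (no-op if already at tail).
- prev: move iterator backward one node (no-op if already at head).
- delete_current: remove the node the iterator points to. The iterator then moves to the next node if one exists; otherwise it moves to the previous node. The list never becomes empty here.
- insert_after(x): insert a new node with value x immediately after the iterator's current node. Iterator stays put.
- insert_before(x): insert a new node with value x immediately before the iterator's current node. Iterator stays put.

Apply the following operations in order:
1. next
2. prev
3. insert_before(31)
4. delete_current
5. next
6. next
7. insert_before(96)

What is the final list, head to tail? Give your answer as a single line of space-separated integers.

After 1 (next): list=[1, 4, 8, 9] cursor@4
After 2 (prev): list=[1, 4, 8, 9] cursor@1
After 3 (insert_before(31)): list=[31, 1, 4, 8, 9] cursor@1
After 4 (delete_current): list=[31, 4, 8, 9] cursor@4
After 5 (next): list=[31, 4, 8, 9] cursor@8
After 6 (next): list=[31, 4, 8, 9] cursor@9
After 7 (insert_before(96)): list=[31, 4, 8, 96, 9] cursor@9

Answer: 31 4 8 96 9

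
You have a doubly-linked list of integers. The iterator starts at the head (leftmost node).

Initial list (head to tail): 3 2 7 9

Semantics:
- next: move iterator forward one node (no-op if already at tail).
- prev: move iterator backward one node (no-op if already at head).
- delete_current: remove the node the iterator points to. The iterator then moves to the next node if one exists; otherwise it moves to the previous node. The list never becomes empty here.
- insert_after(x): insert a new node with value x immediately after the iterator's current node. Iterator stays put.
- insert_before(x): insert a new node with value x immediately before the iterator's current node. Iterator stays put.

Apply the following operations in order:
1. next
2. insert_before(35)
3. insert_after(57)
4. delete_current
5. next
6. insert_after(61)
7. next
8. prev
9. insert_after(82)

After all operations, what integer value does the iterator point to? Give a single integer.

After 1 (next): list=[3, 2, 7, 9] cursor@2
After 2 (insert_before(35)): list=[3, 35, 2, 7, 9] cursor@2
After 3 (insert_after(57)): list=[3, 35, 2, 57, 7, 9] cursor@2
After 4 (delete_current): list=[3, 35, 57, 7, 9] cursor@57
After 5 (next): list=[3, 35, 57, 7, 9] cursor@7
After 6 (insert_after(61)): list=[3, 35, 57, 7, 61, 9] cursor@7
After 7 (next): list=[3, 35, 57, 7, 61, 9] cursor@61
After 8 (prev): list=[3, 35, 57, 7, 61, 9] cursor@7
After 9 (insert_after(82)): list=[3, 35, 57, 7, 82, 61, 9] cursor@7

Answer: 7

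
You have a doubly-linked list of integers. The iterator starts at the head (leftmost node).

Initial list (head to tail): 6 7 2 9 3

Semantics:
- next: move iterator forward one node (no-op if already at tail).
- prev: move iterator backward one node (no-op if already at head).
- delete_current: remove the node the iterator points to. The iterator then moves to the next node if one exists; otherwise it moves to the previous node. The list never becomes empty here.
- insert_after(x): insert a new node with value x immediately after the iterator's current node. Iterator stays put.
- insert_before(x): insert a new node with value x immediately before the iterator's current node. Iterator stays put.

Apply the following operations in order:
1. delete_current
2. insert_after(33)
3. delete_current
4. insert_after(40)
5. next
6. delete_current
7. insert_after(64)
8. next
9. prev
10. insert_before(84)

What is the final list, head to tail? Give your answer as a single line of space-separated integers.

After 1 (delete_current): list=[7, 2, 9, 3] cursor@7
After 2 (insert_after(33)): list=[7, 33, 2, 9, 3] cursor@7
After 3 (delete_current): list=[33, 2, 9, 3] cursor@33
After 4 (insert_after(40)): list=[33, 40, 2, 9, 3] cursor@33
After 5 (next): list=[33, 40, 2, 9, 3] cursor@40
After 6 (delete_current): list=[33, 2, 9, 3] cursor@2
After 7 (insert_after(64)): list=[33, 2, 64, 9, 3] cursor@2
After 8 (next): list=[33, 2, 64, 9, 3] cursor@64
After 9 (prev): list=[33, 2, 64, 9, 3] cursor@2
After 10 (insert_before(84)): list=[33, 84, 2, 64, 9, 3] cursor@2

Answer: 33 84 2 64 9 3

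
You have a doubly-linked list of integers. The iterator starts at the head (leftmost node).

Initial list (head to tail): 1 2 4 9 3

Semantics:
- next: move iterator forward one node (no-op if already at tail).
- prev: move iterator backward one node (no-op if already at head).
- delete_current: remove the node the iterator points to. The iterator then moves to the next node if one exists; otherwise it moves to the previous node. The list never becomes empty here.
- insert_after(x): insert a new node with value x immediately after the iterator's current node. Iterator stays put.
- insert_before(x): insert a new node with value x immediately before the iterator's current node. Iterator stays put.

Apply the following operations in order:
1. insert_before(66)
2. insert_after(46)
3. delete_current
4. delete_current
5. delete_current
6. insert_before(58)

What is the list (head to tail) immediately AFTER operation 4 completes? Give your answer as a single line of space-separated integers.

After 1 (insert_before(66)): list=[66, 1, 2, 4, 9, 3] cursor@1
After 2 (insert_after(46)): list=[66, 1, 46, 2, 4, 9, 3] cursor@1
After 3 (delete_current): list=[66, 46, 2, 4, 9, 3] cursor@46
After 4 (delete_current): list=[66, 2, 4, 9, 3] cursor@2

Answer: 66 2 4 9 3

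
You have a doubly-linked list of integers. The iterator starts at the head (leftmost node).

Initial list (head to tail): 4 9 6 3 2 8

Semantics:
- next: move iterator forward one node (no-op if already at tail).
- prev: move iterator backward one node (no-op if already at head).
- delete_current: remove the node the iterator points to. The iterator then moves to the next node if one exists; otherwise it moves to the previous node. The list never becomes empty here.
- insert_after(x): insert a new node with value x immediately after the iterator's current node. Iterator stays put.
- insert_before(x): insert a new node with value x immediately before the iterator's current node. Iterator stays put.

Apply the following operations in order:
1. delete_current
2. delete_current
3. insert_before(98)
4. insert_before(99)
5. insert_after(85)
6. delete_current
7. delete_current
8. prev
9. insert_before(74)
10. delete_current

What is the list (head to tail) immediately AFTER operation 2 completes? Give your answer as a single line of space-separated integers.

Answer: 6 3 2 8

Derivation:
After 1 (delete_current): list=[9, 6, 3, 2, 8] cursor@9
After 2 (delete_current): list=[6, 3, 2, 8] cursor@6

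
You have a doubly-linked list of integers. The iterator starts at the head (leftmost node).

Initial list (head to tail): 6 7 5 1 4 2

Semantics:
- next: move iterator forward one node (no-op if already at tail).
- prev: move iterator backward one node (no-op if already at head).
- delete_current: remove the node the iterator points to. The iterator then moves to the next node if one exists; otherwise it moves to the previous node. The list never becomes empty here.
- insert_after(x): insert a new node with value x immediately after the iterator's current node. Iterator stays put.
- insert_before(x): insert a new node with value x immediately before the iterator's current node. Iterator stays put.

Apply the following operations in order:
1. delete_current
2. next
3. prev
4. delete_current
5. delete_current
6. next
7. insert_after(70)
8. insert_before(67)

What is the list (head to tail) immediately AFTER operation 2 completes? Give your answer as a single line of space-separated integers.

After 1 (delete_current): list=[7, 5, 1, 4, 2] cursor@7
After 2 (next): list=[7, 5, 1, 4, 2] cursor@5

Answer: 7 5 1 4 2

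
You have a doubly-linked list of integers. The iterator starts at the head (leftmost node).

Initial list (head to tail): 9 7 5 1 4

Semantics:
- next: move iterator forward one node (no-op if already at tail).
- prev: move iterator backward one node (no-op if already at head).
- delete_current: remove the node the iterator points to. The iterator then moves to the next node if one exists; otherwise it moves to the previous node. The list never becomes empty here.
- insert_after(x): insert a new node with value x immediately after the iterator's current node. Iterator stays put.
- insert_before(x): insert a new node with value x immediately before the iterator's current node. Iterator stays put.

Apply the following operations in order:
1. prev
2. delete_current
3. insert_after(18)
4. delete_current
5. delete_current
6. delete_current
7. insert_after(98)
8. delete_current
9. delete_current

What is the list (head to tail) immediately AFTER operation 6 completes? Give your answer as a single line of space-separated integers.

Answer: 1 4

Derivation:
After 1 (prev): list=[9, 7, 5, 1, 4] cursor@9
After 2 (delete_current): list=[7, 5, 1, 4] cursor@7
After 3 (insert_after(18)): list=[7, 18, 5, 1, 4] cursor@7
After 4 (delete_current): list=[18, 5, 1, 4] cursor@18
After 5 (delete_current): list=[5, 1, 4] cursor@5
After 6 (delete_current): list=[1, 4] cursor@1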